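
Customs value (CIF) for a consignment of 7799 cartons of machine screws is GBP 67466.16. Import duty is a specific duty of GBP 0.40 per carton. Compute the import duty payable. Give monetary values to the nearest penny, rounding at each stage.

Import duty = 7799 × 0.40 = 3119.60

Import duty: GBP 3119.60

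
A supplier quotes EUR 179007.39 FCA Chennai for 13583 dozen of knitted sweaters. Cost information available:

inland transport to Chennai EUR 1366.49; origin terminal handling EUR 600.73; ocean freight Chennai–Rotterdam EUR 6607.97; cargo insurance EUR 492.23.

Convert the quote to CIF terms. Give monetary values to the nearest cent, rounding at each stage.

CIF price: EUR 186708.32

Not relevant to the conversion: inland to port — on the seller under both FCA and CIF; already in the FCA price and stays in the CIF price.
From FCA to CIF, the seller additionally bears: origin terminal, freight, insurance.
CIF price = 179007.39 + 600.73 + 6607.97 + 492.23 = 186708.32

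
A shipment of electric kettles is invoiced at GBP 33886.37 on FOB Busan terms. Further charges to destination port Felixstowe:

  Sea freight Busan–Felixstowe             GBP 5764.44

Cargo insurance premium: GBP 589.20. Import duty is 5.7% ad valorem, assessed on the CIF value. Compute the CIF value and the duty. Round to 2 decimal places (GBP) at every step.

CIF = FOB price + freight + insurance
CIF = 33886.37 + 5764.44 + 589.20 = 40240.01
Import duty = 40240.01 × 5.7% = 2293.68

CIF value: GBP 40240.01; import duty: GBP 2293.68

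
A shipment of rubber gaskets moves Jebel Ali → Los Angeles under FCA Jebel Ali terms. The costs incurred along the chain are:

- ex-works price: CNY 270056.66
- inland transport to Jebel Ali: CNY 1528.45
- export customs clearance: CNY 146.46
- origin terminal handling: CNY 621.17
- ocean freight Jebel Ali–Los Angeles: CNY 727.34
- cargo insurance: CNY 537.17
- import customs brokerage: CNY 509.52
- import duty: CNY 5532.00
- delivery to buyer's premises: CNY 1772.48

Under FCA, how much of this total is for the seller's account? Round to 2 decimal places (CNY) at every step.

Seller's account: CNY 271731.57

FCA: the seller delivers export-cleared goods to the carrier; the buyer bears costs from that point.
Seller's account: goods 270056.66 + inland to port 1528.45 + export clearance 146.46 = 271731.57
Buyer's account: origin terminal 621.17 + freight 727.34 + insurance 537.17 + brokerage 509.52 + duty 5532.00 + delivery 1772.48 = 9699.68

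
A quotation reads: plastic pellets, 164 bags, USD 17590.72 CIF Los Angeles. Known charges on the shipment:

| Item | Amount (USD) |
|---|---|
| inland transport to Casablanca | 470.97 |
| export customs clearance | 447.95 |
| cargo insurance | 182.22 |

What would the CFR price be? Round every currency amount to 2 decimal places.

Not relevant to the conversion: export clearance, inland to port — on the seller under both CIF and CFR; already in the CIF price and stays in the CFR price.
From CIF to CFR, the seller no longer bears: insurance.
CFR price = 17590.72 − 182.22 = 17408.50

CFR price: USD 17408.50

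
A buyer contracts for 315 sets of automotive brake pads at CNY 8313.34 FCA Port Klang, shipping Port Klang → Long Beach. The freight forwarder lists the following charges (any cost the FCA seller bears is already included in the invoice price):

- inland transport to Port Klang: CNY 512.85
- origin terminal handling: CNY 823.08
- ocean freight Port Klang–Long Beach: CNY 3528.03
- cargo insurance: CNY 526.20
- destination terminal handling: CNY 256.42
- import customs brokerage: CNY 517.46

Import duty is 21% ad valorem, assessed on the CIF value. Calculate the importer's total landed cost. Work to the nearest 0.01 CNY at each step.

FCA: the seller delivers export-cleared goods to the carrier; the buyer bears costs from that point.
Already in the invoice (seller's account under FCA): inland to port — exclude.
CIF value = FCA price + origin terminal + freight + insurance = 8313.34 + 823.08 + 3528.03 + 526.20 = 13190.65
Import duty = 13190.65 × 21% = 2770.04
Buyer bears: origin terminal 823.08 + freight 3528.03 + insurance 526.20 + destination terminal 256.42 + brokerage 517.46 + duty 2770.04 = 8421.23
Landed cost = invoice 8313.34 + 8421.23 = 16734.57

Total landed cost: CNY 16734.57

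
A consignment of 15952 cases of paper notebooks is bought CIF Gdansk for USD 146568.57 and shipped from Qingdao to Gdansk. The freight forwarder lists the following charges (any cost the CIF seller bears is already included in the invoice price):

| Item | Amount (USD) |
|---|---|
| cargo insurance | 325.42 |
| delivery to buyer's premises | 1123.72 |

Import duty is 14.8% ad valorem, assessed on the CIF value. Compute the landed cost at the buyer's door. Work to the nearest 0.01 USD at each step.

CIF: the seller pays costs through ocean freight and marine insurance to the destination port.
Already in the invoice (seller's account under CIF): insurance — exclude.
The CIF price already equals the CIF value: 146568.57
Import duty = 146568.57 × 14.8% = 21692.15
Buyer bears: delivery 1123.72 + duty 21692.15 = 22815.87
Landed cost = invoice 146568.57 + 22815.87 = 169384.44

Total landed cost: USD 169384.44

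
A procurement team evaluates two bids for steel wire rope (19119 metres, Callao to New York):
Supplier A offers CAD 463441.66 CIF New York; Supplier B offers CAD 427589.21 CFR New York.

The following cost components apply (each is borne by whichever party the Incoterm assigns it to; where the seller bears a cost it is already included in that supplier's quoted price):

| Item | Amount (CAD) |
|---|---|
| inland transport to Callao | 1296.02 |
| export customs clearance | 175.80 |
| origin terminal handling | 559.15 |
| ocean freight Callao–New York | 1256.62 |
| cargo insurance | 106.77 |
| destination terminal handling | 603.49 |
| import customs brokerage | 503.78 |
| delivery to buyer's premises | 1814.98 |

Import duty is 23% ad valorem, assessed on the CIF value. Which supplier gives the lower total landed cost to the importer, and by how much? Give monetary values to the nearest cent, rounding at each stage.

Supplier B is cheaper by CAD 43967.18

Supplier A (CIF):
The CIF price already equals the CIF value: 463441.66
Import duty = 463441.66 × 23% = 106591.58
Buyer bears (A): 603.49 + 503.78 + 1814.98 = 2922.25
Landed cost (A) = invoice 463441.66 + 2922.25 + duty 106591.58 = 572955.49
Supplier B (CFR):
CIF value = CFR price + insurance = 427589.21 + 106.77 = 427695.98
Import duty = 427695.98 × 23% = 98370.08
Buyer bears (B): 106.77 + 603.49 + 503.78 + 1814.98 = 3029.02
Landed cost (B) = invoice 427589.21 + 3029.02 + duty 98370.08 = 528988.31
Difference = |572955.49 − 528988.31| = 43967.18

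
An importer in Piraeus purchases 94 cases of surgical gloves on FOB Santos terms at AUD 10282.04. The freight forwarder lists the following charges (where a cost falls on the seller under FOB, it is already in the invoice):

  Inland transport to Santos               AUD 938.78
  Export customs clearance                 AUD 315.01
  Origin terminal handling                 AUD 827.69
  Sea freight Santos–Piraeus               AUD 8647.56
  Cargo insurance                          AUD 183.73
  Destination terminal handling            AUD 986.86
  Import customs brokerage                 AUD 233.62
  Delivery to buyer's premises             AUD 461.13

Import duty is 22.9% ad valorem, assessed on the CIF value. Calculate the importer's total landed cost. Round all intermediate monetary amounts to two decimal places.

Total landed cost: AUD 25171.89

FOB: the seller bears costs until goods are on board at the origin port; the buyer bears freight, insurance and all costs thereafter.
Already in the invoice (seller's account under FOB): inland to port, export clearance, origin terminal — exclude.
CIF value = FOB price + freight + insurance = 10282.04 + 8647.56 + 183.73 = 19113.33
Import duty = 19113.33 × 22.9% = 4376.95
Buyer bears: freight 8647.56 + insurance 183.73 + destination terminal 986.86 + brokerage 233.62 + delivery 461.13 + duty 4376.95 = 14889.85
Landed cost = invoice 10282.04 + 14889.85 = 25171.89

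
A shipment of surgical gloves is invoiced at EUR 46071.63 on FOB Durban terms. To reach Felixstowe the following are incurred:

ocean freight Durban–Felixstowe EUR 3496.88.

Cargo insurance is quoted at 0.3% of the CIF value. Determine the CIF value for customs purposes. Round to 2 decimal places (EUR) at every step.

CIF value: EUR 49717.66

Let C be the CIF value. C = FOB price + freight + 0.3% × C
C − 0.3% × C = 46071.63 + 3496.88
0.997 × C = 49568.51
C = 49568.51 / 0.997 = 49717.66
Insurance premium = 0.3% × 49717.66 = 149.15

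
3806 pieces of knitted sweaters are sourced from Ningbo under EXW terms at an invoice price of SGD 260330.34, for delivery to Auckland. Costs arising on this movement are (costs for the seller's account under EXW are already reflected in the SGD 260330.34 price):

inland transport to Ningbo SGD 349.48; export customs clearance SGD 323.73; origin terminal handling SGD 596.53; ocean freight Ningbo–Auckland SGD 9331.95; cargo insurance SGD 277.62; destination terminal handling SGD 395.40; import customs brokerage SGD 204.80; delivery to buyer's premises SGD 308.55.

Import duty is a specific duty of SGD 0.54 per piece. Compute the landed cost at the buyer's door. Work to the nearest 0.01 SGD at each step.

EXW: the seller makes goods available at their premises; the buyer bears all onward costs.
CIF value = EXW price + inland to port + export clearance + origin terminal + freight + insurance = 260330.34 + 349.48 + 323.73 + 596.53 + 9331.95 + 277.62 = 271209.65
Import duty = 3806 × 0.54 = 2055.24
Buyer bears: inland to port 349.48 + export clearance 323.73 + origin terminal 596.53 + freight 9331.95 + insurance 277.62 + destination terminal 395.40 + brokerage 204.80 + delivery 308.55 + duty 2055.24 = 13843.30
Landed cost = invoice 260330.34 + 13843.30 = 274173.64

Total landed cost: SGD 274173.64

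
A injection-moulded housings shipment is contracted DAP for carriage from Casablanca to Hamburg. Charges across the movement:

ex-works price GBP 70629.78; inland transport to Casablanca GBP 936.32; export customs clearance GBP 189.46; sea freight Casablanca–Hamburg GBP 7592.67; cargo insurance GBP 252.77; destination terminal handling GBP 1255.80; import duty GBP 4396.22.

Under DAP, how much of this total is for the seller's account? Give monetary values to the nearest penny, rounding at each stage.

Seller's account: GBP 80856.80

DAP: the seller bears all costs to the named destination except import duty and clearance.
Seller's account: goods 70629.78 + inland to port 936.32 + export clearance 189.46 + freight 7592.67 + insurance 252.77 + destination terminal 1255.80 = 80856.80
Buyer's account: duty 4396.22 = 4396.22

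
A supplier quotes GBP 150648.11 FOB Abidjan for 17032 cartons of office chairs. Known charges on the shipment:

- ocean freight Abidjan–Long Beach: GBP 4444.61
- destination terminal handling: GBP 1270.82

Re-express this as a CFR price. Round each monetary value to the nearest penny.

CFR price: GBP 155092.72

Not relevant to the conversion: destination terminal — on the buyer under both terms; not part of either seller's price.
From FOB to CFR, the seller additionally bears: freight.
CFR price = 150648.11 + 4444.61 = 155092.72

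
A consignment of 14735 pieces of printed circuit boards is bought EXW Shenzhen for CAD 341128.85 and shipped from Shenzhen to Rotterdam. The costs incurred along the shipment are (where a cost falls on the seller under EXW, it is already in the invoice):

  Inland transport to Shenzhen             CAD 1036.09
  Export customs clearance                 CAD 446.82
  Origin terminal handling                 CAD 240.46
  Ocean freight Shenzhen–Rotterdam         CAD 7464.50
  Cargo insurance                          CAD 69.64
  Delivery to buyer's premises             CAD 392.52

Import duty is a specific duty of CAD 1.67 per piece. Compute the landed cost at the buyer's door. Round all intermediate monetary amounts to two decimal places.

EXW: the seller makes goods available at their premises; the buyer bears all onward costs.
CIF value = EXW price + inland to port + export clearance + origin terminal + freight + insurance = 341128.85 + 1036.09 + 446.82 + 240.46 + 7464.50 + 69.64 = 350386.36
Import duty = 14735 × 1.67 = 24607.45
Buyer bears: inland to port 1036.09 + export clearance 446.82 + origin terminal 240.46 + freight 7464.50 + insurance 69.64 + delivery 392.52 + duty 24607.45 = 34257.48
Landed cost = invoice 341128.85 + 34257.48 = 375386.33

Total landed cost: CAD 375386.33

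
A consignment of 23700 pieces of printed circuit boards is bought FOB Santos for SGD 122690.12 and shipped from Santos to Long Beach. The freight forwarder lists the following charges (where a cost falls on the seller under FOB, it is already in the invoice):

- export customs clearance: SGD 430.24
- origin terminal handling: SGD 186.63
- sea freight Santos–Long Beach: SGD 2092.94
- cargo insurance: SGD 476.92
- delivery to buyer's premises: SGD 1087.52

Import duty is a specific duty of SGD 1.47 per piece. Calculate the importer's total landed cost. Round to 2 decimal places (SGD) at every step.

Total landed cost: SGD 161186.50

FOB: the seller bears costs until goods are on board at the origin port; the buyer bears freight, insurance and all costs thereafter.
Already in the invoice (seller's account under FOB): export clearance, origin terminal — exclude.
CIF value = FOB price + freight + insurance = 122690.12 + 2092.94 + 476.92 = 125259.98
Import duty = 23700 × 1.47 = 34839.00
Buyer bears: freight 2092.94 + insurance 476.92 + delivery 1087.52 + duty 34839.00 = 38496.38
Landed cost = invoice 122690.12 + 38496.38 = 161186.50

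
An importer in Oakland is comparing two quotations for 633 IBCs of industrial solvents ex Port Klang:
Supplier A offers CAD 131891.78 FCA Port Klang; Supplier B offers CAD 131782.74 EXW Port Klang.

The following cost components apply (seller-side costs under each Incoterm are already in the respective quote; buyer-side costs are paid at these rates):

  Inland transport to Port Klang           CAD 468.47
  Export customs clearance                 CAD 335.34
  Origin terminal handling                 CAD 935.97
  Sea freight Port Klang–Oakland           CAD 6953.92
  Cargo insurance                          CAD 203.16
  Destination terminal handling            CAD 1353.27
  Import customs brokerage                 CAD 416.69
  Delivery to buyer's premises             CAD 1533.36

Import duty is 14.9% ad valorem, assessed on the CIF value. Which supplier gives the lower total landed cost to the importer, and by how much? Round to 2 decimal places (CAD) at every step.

Supplier A (FCA):
CIF value = FCA price + origin terminal + freight + insurance = 131891.78 + 935.97 + 6953.92 + 203.16 = 139984.83
Import duty = 139984.83 × 14.9% = 20857.74
Buyer bears (A): 935.97 + 6953.92 + 203.16 + 1353.27 + 416.69 + 1533.36 = 11396.37
Landed cost (A) = invoice 131891.78 + 11396.37 + duty 20857.74 = 164145.89
Supplier B (EXW):
CIF value = EXW price + inland to port + export clearance + origin terminal + freight + insurance = 131782.74 + 468.47 + 335.34 + 935.97 + 6953.92 + 203.16 = 140679.60
Import duty = 140679.60 × 14.9% = 20961.26
Buyer bears (B): 468.47 + 335.34 + 935.97 + 6953.92 + 203.16 + 1353.27 + 416.69 + 1533.36 = 12200.18
Landed cost (B) = invoice 131782.74 + 12200.18 + duty 20961.26 = 164944.18
Difference = |164145.89 − 164944.18| = 798.29

Supplier A is cheaper by CAD 798.29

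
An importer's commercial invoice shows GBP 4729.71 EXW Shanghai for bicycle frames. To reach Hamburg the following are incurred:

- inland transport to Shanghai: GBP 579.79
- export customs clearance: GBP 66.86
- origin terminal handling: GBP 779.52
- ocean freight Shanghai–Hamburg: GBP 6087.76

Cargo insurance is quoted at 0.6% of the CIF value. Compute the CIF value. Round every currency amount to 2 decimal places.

Let C be the CIF value. C = EXW price + pre-shipment costs + freight + 0.6% × C
C − 0.6% × C = 4729.71 + 579.79 + 66.86 + 779.52 + 6087.76
0.994 × C = 12243.64
C = 12243.64 / 0.994 = 12317.55
Insurance premium = 0.6% × 12317.55 = 73.91

CIF value: GBP 12317.55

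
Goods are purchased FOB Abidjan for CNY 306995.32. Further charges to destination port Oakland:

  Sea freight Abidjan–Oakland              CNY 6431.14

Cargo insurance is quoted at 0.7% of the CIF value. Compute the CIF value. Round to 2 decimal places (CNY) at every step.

CIF value: CNY 315635.91

Let C be the CIF value. C = FOB price + freight + 0.7% × C
C − 0.7% × C = 306995.32 + 6431.14
0.993 × C = 313426.46
C = 313426.46 / 0.993 = 315635.91
Insurance premium = 0.7% × 315635.91 = 2209.45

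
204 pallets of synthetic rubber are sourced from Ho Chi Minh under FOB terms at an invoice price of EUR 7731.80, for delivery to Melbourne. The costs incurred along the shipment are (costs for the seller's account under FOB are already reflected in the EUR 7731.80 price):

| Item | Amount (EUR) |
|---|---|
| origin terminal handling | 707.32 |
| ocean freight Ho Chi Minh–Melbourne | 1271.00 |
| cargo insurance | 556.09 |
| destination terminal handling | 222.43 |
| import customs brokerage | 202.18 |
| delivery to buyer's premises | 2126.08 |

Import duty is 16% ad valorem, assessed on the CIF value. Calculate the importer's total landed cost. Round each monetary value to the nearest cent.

FOB: the seller bears costs until goods are on board at the origin port; the buyer bears freight, insurance and all costs thereafter.
Already in the invoice (seller's account under FOB): origin terminal — exclude.
CIF value = FOB price + freight + insurance = 7731.80 + 1271.00 + 556.09 = 9558.89
Import duty = 9558.89 × 16% = 1529.42
Buyer bears: freight 1271.00 + insurance 556.09 + destination terminal 222.43 + brokerage 202.18 + delivery 2126.08 + duty 1529.42 = 5907.20
Landed cost = invoice 7731.80 + 5907.20 = 13639.00

Total landed cost: EUR 13639.00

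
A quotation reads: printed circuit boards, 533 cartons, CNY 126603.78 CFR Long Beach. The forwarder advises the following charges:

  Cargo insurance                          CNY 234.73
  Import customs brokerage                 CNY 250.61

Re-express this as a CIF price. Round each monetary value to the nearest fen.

Not relevant to the conversion: brokerage — on the buyer under both terms; not part of either seller's price.
From CFR to CIF, the seller additionally bears: insurance.
CIF price = 126603.78 + 234.73 = 126838.51

CIF price: CNY 126838.51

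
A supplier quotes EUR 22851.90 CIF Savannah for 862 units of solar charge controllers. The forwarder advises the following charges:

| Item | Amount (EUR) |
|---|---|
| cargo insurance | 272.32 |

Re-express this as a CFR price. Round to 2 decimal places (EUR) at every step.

From CIF to CFR, the seller no longer bears: insurance.
CFR price = 22851.90 − 272.32 = 22579.58

CFR price: EUR 22579.58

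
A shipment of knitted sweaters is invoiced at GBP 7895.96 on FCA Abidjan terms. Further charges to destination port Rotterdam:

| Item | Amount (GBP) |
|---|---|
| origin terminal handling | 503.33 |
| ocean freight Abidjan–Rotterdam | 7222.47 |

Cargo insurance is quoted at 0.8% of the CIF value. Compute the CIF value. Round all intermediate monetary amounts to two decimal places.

CIF value: GBP 15747.74

Let C be the CIF value. C = FCA price + pre-shipment costs + freight + 0.8% × C
C − 0.8% × C = 7895.96 + 503.33 + 7222.47
0.992 × C = 15621.76
C = 15621.76 / 0.992 = 15747.74
Insurance premium = 0.8% × 15747.74 = 125.98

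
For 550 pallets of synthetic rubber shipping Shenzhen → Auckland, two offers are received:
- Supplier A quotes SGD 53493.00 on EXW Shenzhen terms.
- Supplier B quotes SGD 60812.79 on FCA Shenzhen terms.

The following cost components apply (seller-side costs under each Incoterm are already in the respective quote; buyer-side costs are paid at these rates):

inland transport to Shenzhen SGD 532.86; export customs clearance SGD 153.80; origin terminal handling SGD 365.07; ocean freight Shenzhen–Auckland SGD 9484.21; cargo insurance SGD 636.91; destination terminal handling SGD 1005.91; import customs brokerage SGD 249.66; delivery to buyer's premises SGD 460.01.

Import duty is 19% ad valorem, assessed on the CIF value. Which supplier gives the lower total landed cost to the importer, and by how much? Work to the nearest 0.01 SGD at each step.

Supplier A (EXW):
CIF value = EXW price + inland to port + export clearance + origin terminal + freight + insurance = 53493.00 + 532.86 + 153.80 + 365.07 + 9484.21 + 636.91 = 64665.85
Import duty = 64665.85 × 19% = 12286.51
Buyer bears (A): 532.86 + 153.80 + 365.07 + 9484.21 + 636.91 + 1005.91 + 249.66 + 460.01 = 12888.43
Landed cost (A) = invoice 53493.00 + 12888.43 + duty 12286.51 = 78667.94
Supplier B (FCA):
CIF value = FCA price + origin terminal + freight + insurance = 60812.79 + 365.07 + 9484.21 + 636.91 = 71298.98
Import duty = 71298.98 × 19% = 13546.81
Buyer bears (B): 365.07 + 9484.21 + 636.91 + 1005.91 + 249.66 + 460.01 = 12201.77
Landed cost (B) = invoice 60812.79 + 12201.77 + duty 13546.81 = 86561.37
Difference = |78667.94 − 86561.37| = 7893.43

Supplier A is cheaper by SGD 7893.43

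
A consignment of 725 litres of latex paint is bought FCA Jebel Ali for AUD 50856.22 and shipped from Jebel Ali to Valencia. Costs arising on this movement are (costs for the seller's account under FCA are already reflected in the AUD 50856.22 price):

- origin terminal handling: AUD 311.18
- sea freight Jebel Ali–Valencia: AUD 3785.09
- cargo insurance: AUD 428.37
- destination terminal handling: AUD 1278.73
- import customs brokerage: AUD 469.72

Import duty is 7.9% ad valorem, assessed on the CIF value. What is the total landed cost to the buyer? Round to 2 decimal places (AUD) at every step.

Total landed cost: AUD 61504.40

FCA: the seller delivers export-cleared goods to the carrier; the buyer bears costs from that point.
CIF value = FCA price + origin terminal + freight + insurance = 50856.22 + 311.18 + 3785.09 + 428.37 = 55380.86
Import duty = 55380.86 × 7.9% = 4375.09
Buyer bears: origin terminal 311.18 + freight 3785.09 + insurance 428.37 + destination terminal 1278.73 + brokerage 469.72 + duty 4375.09 = 10648.18
Landed cost = invoice 50856.22 + 10648.18 = 61504.40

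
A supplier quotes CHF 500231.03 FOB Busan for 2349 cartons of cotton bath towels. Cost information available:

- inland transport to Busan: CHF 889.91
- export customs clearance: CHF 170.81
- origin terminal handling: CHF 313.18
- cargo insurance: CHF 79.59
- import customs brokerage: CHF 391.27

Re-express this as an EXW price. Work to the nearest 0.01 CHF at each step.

EXW price: CHF 498857.13

Not relevant to the conversion: insurance, brokerage — on the buyer under both terms; not part of either seller's price.
From FOB to EXW, the seller no longer bears: inland to port, export clearance, origin terminal.
EXW price = 500231.03 − 889.91 − 170.81 − 313.18 = 498857.13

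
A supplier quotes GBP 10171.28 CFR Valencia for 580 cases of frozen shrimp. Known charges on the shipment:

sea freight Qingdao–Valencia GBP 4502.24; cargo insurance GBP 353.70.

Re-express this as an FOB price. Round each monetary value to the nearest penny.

FOB price: GBP 5669.04

Not relevant to the conversion: insurance — on the buyer under both terms; not part of either seller's price.
From CFR to FOB, the seller no longer bears: freight.
FOB price = 10171.28 − 4502.24 = 5669.04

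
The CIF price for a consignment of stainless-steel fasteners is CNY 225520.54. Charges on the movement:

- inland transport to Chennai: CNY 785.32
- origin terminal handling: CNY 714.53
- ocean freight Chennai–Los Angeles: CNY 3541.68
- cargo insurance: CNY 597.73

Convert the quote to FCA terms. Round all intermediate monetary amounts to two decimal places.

Not relevant to the conversion: inland to port — on the seller under both CIF and FCA; already in the CIF price and stays in the FCA price.
From CIF to FCA, the seller no longer bears: origin terminal, freight, insurance.
FCA price = 225520.54 − 714.53 − 3541.68 − 597.73 = 220666.60

FCA price: CNY 220666.60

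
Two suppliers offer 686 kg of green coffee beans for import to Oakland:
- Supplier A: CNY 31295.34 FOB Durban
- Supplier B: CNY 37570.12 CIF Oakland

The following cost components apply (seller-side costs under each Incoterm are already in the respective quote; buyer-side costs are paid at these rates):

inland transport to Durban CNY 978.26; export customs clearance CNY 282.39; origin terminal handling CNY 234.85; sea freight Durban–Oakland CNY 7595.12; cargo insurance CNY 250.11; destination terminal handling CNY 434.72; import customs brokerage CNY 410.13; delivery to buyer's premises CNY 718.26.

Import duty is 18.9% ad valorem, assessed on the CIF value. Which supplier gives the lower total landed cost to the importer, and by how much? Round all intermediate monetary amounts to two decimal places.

Supplier A (FOB):
CIF value = FOB price + freight + insurance = 31295.34 + 7595.12 + 250.11 = 39140.57
Import duty = 39140.57 × 18.9% = 7397.57
Buyer bears (A): 7595.12 + 250.11 + 434.72 + 410.13 + 718.26 = 9408.34
Landed cost (A) = invoice 31295.34 + 9408.34 + duty 7397.57 = 48101.25
Supplier B (CIF):
The CIF price already equals the CIF value: 37570.12
Import duty = 37570.12 × 18.9% = 7100.75
Buyer bears (B): 434.72 + 410.13 + 718.26 = 1563.11
Landed cost (B) = invoice 37570.12 + 1563.11 + duty 7100.75 = 46233.98
Difference = |48101.25 − 46233.98| = 1867.27

Supplier B is cheaper by CNY 1867.27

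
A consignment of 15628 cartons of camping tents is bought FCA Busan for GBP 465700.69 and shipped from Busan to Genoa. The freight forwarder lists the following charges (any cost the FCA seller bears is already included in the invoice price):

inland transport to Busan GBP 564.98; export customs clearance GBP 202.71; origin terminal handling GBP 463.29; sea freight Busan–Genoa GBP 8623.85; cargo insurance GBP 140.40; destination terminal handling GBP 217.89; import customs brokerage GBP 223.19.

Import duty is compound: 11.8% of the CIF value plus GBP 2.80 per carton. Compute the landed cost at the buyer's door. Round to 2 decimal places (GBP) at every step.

Total landed cost: GBP 575169.24

FCA: the seller delivers export-cleared goods to the carrier; the buyer bears costs from that point.
Already in the invoice (seller's account under FCA): inland to port, export clearance — exclude.
CIF value = FCA price + origin terminal + freight + insurance = 465700.69 + 463.29 + 8623.85 + 140.40 = 474928.23
Ad valorem component: 474928.23 × 11.8% = 56041.53
Specific component: 15628 × 2.80 = 43758.40
Import duty = 56041.53 + 43758.40 = 99799.93
Buyer bears: origin terminal 463.29 + freight 8623.85 + insurance 140.40 + destination terminal 217.89 + brokerage 223.19 + duty 99799.93 = 109468.55
Landed cost = invoice 465700.69 + 109468.55 = 575169.24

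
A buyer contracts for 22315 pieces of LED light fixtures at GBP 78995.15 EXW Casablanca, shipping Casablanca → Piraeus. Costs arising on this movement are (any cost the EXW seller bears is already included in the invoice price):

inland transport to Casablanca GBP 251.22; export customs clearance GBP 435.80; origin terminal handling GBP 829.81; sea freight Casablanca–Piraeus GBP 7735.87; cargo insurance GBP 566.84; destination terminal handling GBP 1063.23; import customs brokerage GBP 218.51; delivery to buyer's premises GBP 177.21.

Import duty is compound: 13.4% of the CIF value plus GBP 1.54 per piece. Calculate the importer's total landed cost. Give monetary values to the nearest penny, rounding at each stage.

EXW: the seller makes goods available at their premises; the buyer bears all onward costs.
CIF value = EXW price + inland to port + export clearance + origin terminal + freight + insurance = 78995.15 + 251.22 + 435.80 + 829.81 + 7735.87 + 566.84 = 88814.69
Ad valorem component: 88814.69 × 13.4% = 11901.17
Specific component: 22315 × 1.54 = 34365.10
Import duty = 11901.17 + 34365.10 = 46266.27
Buyer bears: inland to port 251.22 + export clearance 435.80 + origin terminal 829.81 + freight 7735.87 + insurance 566.84 + destination terminal 1063.23 + brokerage 218.51 + delivery 177.21 + duty 46266.27 = 57544.76
Landed cost = invoice 78995.15 + 57544.76 = 136539.91

Total landed cost: GBP 136539.91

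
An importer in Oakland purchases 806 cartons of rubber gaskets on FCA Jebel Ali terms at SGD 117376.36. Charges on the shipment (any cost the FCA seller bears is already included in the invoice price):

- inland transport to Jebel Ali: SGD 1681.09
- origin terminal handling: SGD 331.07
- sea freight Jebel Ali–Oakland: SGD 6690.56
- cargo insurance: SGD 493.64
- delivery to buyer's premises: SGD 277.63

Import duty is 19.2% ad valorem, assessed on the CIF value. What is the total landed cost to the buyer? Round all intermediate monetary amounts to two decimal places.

FCA: the seller delivers export-cleared goods to the carrier; the buyer bears costs from that point.
Already in the invoice (seller's account under FCA): inland to port — exclude.
CIF value = FCA price + origin terminal + freight + insurance = 117376.36 + 331.07 + 6690.56 + 493.64 = 124891.63
Import duty = 124891.63 × 19.2% = 23979.19
Buyer bears: origin terminal 331.07 + freight 6690.56 + insurance 493.64 + delivery 277.63 + duty 23979.19 = 31772.09
Landed cost = invoice 117376.36 + 31772.09 = 149148.45

Total landed cost: SGD 149148.45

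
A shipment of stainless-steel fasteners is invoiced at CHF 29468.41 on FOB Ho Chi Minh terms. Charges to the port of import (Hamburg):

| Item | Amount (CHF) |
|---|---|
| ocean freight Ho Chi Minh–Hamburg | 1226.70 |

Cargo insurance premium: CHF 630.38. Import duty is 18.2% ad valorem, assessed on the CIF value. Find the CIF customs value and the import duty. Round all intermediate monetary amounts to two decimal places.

CIF = FOB price + freight + insurance
CIF = 29468.41 + 1226.70 + 630.38 = 31325.49
Import duty = 31325.49 × 18.2% = 5701.24

CIF value: CHF 31325.49; import duty: CHF 5701.24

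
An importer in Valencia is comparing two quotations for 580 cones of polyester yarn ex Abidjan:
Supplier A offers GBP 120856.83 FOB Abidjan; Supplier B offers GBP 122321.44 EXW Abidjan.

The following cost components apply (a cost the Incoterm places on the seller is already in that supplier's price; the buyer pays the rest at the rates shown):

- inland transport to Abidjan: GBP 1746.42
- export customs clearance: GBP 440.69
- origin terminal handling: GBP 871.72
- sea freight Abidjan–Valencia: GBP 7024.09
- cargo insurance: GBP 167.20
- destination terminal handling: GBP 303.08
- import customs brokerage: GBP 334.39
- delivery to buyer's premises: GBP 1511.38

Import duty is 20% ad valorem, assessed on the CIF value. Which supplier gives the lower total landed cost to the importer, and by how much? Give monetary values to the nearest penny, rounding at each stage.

Supplier A (FOB):
CIF value = FOB price + freight + insurance = 120856.83 + 7024.09 + 167.20 = 128048.12
Import duty = 128048.12 × 20% = 25609.62
Buyer bears (A): 7024.09 + 167.20 + 303.08 + 334.39 + 1511.38 = 9340.14
Landed cost (A) = invoice 120856.83 + 9340.14 + duty 25609.62 = 155806.59
Supplier B (EXW):
CIF value = EXW price + inland to port + export clearance + origin terminal + freight + insurance = 122321.44 + 1746.42 + 440.69 + 871.72 + 7024.09 + 167.20 = 132571.56
Import duty = 132571.56 × 20% = 26514.31
Buyer bears (B): 1746.42 + 440.69 + 871.72 + 7024.09 + 167.20 + 303.08 + 334.39 + 1511.38 = 12398.97
Landed cost (B) = invoice 122321.44 + 12398.97 + duty 26514.31 = 161234.72
Difference = |155806.59 − 161234.72| = 5428.13

Supplier A is cheaper by GBP 5428.13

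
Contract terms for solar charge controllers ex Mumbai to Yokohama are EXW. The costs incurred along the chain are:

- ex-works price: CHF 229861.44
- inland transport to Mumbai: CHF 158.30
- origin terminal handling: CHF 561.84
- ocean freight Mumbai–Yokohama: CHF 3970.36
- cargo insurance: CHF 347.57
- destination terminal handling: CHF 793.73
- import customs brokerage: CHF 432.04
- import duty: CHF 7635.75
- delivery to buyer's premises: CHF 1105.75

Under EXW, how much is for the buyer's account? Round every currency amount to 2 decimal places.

Buyer's account: CHF 15005.34

EXW: the seller makes goods available at their premises; the buyer bears all onward costs.
Seller's account: goods 229861.44 = 229861.44
Buyer's account: inland to port 158.30 + origin terminal 561.84 + freight 3970.36 + insurance 347.57 + destination terminal 793.73 + brokerage 432.04 + duty 7635.75 + delivery 1105.75 = 15005.34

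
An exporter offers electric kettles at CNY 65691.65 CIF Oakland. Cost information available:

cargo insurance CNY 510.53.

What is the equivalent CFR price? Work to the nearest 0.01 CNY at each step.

From CIF to CFR, the seller no longer bears: insurance.
CFR price = 65691.65 − 510.53 = 65181.12

CFR price: CNY 65181.12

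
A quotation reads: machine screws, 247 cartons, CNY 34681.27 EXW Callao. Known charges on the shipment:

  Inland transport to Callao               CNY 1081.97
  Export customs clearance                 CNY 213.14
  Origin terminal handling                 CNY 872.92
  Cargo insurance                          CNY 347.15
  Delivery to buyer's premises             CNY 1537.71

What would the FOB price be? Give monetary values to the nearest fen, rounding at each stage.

Not relevant to the conversion: delivery, insurance — on the buyer under both terms; not part of either seller's price.
From EXW to FOB, the seller additionally bears: inland to port, export clearance, origin terminal.
FOB price = 34681.27 + 1081.97 + 213.14 + 872.92 = 36849.30

FOB price: CNY 36849.30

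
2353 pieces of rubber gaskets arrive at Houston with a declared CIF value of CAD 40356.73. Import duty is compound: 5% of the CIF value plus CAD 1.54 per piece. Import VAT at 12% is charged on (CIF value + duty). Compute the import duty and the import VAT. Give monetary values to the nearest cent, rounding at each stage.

Ad valorem component: 40356.73 × 5% = 2017.84
Specific component: 2353 × 1.54 = 3623.62
Import duty = 2017.84 + 3623.62 = 5641.46
VAT base = CIF + duty = 40356.73 + 5641.46 = 45998.19
Import VAT = 45998.19 × 12% = 5519.78

Import duty: CAD 5641.46; import VAT: CAD 5519.78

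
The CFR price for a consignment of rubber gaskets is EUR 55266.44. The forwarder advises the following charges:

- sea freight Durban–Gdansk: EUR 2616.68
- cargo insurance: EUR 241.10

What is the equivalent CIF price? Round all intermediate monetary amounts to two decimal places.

Not relevant to the conversion: freight — on the seller under both CFR and CIF; already in the CFR price and stays in the CIF price.
From CFR to CIF, the seller additionally bears: insurance.
CIF price = 55266.44 + 241.10 = 55507.54

CIF price: EUR 55507.54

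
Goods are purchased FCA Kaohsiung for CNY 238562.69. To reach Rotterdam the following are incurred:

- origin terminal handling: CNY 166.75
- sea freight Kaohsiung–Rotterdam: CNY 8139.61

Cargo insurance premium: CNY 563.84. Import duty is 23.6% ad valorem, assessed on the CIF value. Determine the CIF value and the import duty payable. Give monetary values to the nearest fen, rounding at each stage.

CIF value: CNY 247432.89; import duty: CNY 58394.16

CIF = FCA price + pre-shipment costs + freight + insurance
CIF = 238562.69 + 166.75 + 8139.61 + 563.84 = 247432.89
Import duty = 247432.89 × 23.6% = 58394.16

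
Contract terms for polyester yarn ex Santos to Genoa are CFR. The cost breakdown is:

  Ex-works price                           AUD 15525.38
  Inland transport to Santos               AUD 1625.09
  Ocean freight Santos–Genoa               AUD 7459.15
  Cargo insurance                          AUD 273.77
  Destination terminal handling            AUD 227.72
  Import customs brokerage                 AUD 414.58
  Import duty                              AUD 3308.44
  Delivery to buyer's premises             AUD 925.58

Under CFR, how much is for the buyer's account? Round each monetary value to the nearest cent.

Buyer's account: AUD 5150.09

CFR: the seller pays costs through ocean freight to the destination port, but not insurance.
Seller's account: goods 15525.38 + inland to port 1625.09 + freight 7459.15 = 24609.62
Buyer's account: insurance 273.77 + destination terminal 227.72 + brokerage 414.58 + duty 3308.44 + delivery 925.58 = 5150.09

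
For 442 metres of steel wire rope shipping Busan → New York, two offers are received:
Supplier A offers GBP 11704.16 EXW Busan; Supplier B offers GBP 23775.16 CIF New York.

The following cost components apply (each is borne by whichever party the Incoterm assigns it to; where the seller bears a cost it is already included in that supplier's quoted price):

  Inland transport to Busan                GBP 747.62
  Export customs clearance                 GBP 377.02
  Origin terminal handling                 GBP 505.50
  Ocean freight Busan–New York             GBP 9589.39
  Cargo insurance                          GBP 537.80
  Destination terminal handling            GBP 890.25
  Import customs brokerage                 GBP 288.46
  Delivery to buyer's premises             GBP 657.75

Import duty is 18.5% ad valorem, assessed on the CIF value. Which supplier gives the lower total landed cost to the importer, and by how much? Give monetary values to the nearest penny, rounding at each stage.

Supplier A is cheaper by GBP 371.69

Supplier A (EXW):
CIF value = EXW price + inland to port + export clearance + origin terminal + freight + insurance = 11704.16 + 747.62 + 377.02 + 505.50 + 9589.39 + 537.80 = 23461.49
Import duty = 23461.49 × 18.5% = 4340.38
Buyer bears (A): 747.62 + 377.02 + 505.50 + 9589.39 + 537.80 + 890.25 + 288.46 + 657.75 = 13593.79
Landed cost (A) = invoice 11704.16 + 13593.79 + duty 4340.38 = 29638.33
Supplier B (CIF):
The CIF price already equals the CIF value: 23775.16
Import duty = 23775.16 × 18.5% = 4398.40
Buyer bears (B): 890.25 + 288.46 + 657.75 = 1836.46
Landed cost (B) = invoice 23775.16 + 1836.46 + duty 4398.40 = 30010.02
Difference = |29638.33 − 30010.02| = 371.69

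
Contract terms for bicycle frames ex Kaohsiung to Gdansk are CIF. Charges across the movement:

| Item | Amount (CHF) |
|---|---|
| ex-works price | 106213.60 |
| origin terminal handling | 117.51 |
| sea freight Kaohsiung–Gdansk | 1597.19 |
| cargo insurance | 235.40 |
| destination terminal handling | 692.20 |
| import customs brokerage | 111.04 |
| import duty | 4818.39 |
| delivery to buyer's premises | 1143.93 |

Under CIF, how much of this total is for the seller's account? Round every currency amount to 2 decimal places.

Seller's account: CHF 108163.70

CIF: the seller pays costs through ocean freight and marine insurance to the destination port.
Seller's account: goods 106213.60 + origin terminal 117.51 + freight 1597.19 + insurance 235.40 = 108163.70
Buyer's account: destination terminal 692.20 + brokerage 111.04 + duty 4818.39 + delivery 1143.93 = 6765.56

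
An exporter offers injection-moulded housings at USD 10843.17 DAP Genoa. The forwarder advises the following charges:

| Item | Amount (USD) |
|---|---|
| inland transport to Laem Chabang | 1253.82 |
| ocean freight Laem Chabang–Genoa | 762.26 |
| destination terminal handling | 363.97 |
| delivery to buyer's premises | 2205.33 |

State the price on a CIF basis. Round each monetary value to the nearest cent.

CIF price: USD 8273.87

Not relevant to the conversion: inland to port, freight — on the seller under both DAP and CIF; already in the DAP price and stays in the CIF price.
From DAP to CIF, the seller no longer bears: destination terminal, delivery.
CIF price = 10843.17 − 363.97 − 2205.33 = 8273.87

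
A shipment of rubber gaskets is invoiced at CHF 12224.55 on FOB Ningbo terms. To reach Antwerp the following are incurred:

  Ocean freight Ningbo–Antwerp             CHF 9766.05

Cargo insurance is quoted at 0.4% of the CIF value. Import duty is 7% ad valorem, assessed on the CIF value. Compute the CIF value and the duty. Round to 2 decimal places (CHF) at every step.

Let C be the CIF value. C = FOB price + freight + 0.4% × C
C − 0.4% × C = 12224.55 + 9766.05
0.996 × C = 21990.60
C = 21990.60 / 0.996 = 22078.92
Insurance premium = 0.4% × 22078.92 = 88.32
Import duty = 22078.92 × 7% = 1545.52

CIF value: CHF 22078.92; import duty: CHF 1545.52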